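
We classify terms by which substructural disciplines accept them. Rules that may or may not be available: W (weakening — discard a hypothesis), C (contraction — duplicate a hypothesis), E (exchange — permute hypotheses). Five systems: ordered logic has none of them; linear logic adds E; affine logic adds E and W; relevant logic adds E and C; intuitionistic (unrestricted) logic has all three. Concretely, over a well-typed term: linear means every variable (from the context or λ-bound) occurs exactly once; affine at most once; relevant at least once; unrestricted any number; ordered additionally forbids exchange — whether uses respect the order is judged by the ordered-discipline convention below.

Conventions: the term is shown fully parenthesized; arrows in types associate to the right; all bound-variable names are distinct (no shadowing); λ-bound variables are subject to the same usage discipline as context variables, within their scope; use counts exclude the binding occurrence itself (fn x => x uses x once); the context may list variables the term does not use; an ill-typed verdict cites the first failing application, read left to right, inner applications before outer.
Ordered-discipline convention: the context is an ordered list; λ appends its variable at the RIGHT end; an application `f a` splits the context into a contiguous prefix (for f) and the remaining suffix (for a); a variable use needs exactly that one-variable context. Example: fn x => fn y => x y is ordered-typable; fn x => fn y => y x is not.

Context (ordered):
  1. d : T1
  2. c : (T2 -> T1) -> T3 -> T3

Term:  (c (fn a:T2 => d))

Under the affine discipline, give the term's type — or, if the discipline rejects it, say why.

term : T3 -> T3
counts: d: 1, c: 1, a (bound): 0
order of uses: c, d
typing: well-typed at T3 -> T3
per-discipline verdicts: ordered ✗ · linear ✗ · affine ✓ · relevant ✗ · unrestricted ✓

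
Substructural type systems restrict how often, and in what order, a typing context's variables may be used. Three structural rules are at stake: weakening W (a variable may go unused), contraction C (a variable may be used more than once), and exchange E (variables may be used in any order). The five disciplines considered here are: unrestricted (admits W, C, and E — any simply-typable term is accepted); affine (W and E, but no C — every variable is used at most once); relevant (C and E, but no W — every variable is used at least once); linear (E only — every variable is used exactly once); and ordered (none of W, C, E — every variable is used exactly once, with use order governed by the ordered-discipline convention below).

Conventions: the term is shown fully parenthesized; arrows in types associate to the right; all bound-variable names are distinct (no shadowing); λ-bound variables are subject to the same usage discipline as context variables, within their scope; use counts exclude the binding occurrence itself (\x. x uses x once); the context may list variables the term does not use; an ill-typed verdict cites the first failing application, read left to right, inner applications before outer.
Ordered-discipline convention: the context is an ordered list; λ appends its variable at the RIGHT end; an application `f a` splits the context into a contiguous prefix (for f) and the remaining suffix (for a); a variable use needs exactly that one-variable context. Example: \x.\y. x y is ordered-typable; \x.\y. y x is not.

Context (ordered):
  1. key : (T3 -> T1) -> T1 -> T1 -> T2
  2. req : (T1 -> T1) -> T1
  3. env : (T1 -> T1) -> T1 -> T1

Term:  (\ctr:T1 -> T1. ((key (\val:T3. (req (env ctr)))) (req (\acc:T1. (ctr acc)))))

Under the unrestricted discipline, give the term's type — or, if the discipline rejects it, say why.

term : (T1 -> T1) -> T1 -> T2
use counts: key: 1; req: 2; env: 1; ctr (λ-bound): 2; val (λ-bound): 0; acc (λ-bound): 1
uses in reading order: key, req, env, ctr, req, ctr, acc
typing: well-typed at (T1 -> T1) -> T1 -> T2
across the five disciplines: ordered ✗; linear ✗; affine ✗; relevant ✗; unrestricted ✓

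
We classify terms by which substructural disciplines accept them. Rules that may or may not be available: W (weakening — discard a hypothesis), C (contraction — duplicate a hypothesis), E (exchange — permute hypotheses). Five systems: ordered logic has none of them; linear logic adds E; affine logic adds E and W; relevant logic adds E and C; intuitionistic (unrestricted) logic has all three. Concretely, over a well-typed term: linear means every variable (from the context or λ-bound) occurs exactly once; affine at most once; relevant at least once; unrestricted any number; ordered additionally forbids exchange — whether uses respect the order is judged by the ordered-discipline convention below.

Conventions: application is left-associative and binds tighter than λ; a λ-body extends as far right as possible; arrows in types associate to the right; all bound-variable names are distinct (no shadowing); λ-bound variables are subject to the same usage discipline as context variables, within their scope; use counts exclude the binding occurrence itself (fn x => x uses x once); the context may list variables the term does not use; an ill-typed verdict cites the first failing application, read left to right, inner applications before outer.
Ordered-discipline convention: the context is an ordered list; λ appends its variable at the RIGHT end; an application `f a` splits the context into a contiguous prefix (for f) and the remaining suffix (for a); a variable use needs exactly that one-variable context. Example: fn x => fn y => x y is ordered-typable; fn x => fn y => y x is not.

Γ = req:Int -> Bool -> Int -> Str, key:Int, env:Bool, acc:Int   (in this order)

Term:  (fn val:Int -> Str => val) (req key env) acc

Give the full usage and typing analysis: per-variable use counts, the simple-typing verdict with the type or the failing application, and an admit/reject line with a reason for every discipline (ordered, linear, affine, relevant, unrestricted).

usage: req: 1, key: 1, env: 1, acc: 1, val (λ-bound): 1
order of uses: val, req, key, env, acc
typing: the term checks, with type Str
ordered ✓ (one use each (req, key, env, acc, val); ordered split holds)
linear ✓ (single use per variable (req, key, env, acc, val))
affine ✓ (at most one use each (req, key, env, acc, val))
relevant ✓ (at least one use each (req, key, env, acc, val))
unrestricted ✓ (simply typable at Str; W, C, E all held)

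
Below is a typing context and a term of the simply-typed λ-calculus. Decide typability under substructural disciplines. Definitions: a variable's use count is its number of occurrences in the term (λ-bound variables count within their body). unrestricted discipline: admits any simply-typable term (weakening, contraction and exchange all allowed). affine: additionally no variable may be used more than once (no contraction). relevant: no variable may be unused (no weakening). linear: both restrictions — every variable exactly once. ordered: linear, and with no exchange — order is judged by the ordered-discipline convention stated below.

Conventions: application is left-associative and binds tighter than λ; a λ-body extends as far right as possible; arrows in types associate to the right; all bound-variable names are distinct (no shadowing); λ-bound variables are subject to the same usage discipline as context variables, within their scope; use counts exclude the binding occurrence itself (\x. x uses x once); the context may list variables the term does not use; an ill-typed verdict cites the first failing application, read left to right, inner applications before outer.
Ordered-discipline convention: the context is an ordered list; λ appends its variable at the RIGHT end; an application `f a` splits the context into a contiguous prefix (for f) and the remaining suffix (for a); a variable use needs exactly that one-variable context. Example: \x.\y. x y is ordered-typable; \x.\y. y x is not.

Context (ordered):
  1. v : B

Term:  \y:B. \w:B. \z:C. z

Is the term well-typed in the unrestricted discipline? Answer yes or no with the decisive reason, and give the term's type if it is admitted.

yes — well-typed at B → B → C → C; no restrictions here; term : B → B → C → C
counts: v=0, y (λ-bound)=0, w (λ-bound)=0, z (λ-bound)=1
left-to-right use order: z
typing: well-typed — term : B → B → C → C
all disciplines: ordered ✗; linear ✗; affine ✓; relevant ✗; unrestricted ✓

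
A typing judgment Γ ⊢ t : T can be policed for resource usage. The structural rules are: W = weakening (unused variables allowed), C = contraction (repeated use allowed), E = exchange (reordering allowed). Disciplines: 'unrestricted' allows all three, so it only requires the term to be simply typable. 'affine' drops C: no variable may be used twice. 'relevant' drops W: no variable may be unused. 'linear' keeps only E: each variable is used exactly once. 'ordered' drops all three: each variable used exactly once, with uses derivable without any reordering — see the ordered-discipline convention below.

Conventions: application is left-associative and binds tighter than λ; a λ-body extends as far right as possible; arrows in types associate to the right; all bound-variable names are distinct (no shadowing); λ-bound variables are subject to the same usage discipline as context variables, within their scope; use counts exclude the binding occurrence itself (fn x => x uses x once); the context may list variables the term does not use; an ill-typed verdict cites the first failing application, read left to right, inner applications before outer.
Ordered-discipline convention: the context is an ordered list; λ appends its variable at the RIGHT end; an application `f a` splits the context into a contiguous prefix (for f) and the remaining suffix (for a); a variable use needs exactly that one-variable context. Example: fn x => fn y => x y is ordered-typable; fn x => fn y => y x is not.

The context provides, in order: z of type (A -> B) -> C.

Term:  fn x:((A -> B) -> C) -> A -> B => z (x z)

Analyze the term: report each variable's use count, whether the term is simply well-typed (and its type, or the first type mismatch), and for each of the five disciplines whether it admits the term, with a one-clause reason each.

usage: z ×2, x [bound] ×1
use order (left to right): z, x, z
typing: well-typed at (((A -> B) -> C) -> A -> B) -> C
ordered: ✗ — uses contraction: z ×2
linear: ✗ — uses contraction: z ×2
affine: ✗ — uses contraction: z ×2
relevant: ✓ — at least one use each (z, x)
unrestricted: ✓ — type-checks ((((A -> B) -> C) -> A -> B) -> C) and nothing is barred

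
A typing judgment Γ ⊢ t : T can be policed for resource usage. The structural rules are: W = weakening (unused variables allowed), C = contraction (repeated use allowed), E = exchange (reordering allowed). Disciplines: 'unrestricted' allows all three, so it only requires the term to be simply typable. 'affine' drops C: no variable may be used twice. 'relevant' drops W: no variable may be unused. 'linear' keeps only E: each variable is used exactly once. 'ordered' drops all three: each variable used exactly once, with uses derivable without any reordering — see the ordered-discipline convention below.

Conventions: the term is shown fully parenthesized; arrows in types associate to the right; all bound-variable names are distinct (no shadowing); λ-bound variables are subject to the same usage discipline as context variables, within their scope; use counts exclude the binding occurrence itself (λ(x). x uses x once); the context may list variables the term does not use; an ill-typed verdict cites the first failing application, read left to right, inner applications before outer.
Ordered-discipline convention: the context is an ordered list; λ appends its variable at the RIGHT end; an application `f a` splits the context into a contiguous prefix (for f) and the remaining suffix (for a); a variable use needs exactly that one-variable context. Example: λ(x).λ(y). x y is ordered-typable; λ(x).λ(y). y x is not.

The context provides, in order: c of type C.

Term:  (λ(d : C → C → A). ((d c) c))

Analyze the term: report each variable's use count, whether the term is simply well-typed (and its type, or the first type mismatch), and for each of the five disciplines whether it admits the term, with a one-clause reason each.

use counts: c=2; d (λ-bound)=1
use order (left to right): d, c, c
typing: the term checks, with type (C → C → A) → A
ordered ✗ (uses contraction: c ×2)
linear ✗ (uses contraction: c ×2)
affine ✗ (uses contraction: c ×2)
relevant ✓ (every one of c, d appears)
unrestricted ✓ (type-checks ((C → C → A) → A) and nothing is barred)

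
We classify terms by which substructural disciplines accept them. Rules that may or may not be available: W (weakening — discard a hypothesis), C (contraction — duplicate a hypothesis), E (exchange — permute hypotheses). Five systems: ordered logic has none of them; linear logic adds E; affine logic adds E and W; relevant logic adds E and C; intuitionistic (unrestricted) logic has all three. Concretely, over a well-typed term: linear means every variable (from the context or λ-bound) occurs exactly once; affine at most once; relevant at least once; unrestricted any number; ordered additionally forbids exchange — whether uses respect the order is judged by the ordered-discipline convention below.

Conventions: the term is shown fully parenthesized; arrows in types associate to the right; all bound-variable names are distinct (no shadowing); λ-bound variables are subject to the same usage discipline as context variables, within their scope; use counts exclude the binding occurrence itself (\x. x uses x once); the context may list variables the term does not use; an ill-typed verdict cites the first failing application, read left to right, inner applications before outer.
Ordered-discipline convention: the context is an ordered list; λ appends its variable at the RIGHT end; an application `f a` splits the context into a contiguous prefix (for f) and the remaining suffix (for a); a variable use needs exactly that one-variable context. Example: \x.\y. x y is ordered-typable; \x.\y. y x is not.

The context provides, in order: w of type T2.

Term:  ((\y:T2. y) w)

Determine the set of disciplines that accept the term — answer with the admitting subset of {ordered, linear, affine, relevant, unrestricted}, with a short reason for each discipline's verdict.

admitted by: ordered, linear, affine, relevant, unrestricted
usage: w=1, y (λ-bound)=1
use order (left to right): y, w
typing: well-typed — term : T2
ordered ✓ (single-use (w, y), ordered derivation ok)
linear ✓ (single use per variable (w, y))
affine ✓ (at most one use each (w, y))
relevant ✓ (w, y: all used, weakening unneeded)
unrestricted ✓ (well-typed at T2; no restrictions here)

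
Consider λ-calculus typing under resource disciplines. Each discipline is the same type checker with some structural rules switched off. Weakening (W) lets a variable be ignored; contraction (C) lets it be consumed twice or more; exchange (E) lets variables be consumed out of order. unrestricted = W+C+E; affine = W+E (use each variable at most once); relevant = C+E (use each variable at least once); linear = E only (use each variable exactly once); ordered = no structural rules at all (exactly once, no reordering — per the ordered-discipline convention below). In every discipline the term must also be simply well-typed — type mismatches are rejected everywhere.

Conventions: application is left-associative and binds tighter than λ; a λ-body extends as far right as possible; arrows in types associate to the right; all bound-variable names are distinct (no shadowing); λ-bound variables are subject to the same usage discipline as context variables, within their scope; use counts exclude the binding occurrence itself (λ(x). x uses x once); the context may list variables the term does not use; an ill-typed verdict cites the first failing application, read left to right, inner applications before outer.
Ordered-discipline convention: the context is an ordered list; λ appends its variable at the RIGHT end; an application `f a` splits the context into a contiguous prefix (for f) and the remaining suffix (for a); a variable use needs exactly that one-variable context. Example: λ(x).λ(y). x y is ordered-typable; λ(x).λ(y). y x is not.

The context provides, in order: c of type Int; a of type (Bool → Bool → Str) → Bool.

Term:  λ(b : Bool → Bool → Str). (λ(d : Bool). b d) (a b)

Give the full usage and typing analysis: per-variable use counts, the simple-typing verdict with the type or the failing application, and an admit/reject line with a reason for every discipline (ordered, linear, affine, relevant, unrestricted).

usage: c: 0; a: 1; b [bound]: 2; d [bound]: 1
uses in reading order: b, d, a, b
typing: well-typed at (Bool → Bool → Str) → Bool → Str
ordered: ✗, repeated use of b ×2; unused: c — weakening required
linear: ✗, repeated use of b ×2; unused: c — weakening required
affine: ✗, repeated use of b ×2
relevant: ✗, unused: c — weakening required
unrestricted: ✓, type-checks ((Bool → Bool → Str) → Bool → Str) and nothing is barred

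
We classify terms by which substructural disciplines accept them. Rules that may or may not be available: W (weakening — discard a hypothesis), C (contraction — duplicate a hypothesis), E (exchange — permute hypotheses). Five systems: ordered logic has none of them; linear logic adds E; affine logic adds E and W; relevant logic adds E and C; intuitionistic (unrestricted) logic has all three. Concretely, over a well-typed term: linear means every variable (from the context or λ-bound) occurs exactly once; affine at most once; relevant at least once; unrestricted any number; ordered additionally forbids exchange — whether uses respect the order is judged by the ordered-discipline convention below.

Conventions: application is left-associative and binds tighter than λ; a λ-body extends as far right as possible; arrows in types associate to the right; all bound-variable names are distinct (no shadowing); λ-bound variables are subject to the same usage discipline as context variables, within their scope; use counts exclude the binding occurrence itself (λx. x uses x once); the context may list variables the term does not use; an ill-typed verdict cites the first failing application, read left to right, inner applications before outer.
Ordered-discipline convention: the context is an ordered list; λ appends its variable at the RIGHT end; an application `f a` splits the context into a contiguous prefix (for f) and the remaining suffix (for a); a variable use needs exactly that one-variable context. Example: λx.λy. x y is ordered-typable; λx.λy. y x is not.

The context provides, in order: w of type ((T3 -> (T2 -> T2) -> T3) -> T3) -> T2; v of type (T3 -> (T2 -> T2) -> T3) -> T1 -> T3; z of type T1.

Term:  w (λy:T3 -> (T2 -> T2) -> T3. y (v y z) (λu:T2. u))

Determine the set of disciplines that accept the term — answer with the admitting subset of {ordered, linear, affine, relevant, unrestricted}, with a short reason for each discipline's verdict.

admitting disciplines: relevant, unrestricted
usage: w: 1, v: 1, z: 1, y (bound): 2, u (bound): 1
uses in reading order: w, y, v, y, z, u
typing: ✓ — T2
ordered: ✗, repeated use of y ×2
linear: ✗, repeated use of y ×2
affine: ✗, repeated use of y ×2
relevant: ✓, at least one use each (w, v, z, y, u)
unrestricted: ✓, type-checks (T2) and nothing is barred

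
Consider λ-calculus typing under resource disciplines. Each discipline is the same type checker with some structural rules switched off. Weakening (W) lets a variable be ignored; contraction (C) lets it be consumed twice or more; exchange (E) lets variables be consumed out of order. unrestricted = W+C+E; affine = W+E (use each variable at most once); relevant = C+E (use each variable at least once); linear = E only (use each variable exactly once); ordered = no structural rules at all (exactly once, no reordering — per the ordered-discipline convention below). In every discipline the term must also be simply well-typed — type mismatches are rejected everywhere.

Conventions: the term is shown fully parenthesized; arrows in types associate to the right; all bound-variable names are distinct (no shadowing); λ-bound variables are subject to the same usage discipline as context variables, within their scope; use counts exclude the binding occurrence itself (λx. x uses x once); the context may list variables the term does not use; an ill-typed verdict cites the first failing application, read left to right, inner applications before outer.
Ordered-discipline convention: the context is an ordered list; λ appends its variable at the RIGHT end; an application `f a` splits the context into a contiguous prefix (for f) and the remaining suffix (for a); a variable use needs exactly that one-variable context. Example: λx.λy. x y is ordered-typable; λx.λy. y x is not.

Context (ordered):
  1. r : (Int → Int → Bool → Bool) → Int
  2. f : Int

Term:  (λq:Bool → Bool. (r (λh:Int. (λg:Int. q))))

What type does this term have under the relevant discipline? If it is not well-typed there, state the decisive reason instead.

not well-typed under relevant — unused: f, h, g — weakening required
variable uses: r=1, f=0, q (bound)=1, h (bound)=0, g (bound)=0
left-to-right use order: r, q
typing: the term checks, with type (Bool → Bool) → Int
across the five disciplines: ordered ✗, linear ✗, affine ✓, relevant ✗, unrestricted ✓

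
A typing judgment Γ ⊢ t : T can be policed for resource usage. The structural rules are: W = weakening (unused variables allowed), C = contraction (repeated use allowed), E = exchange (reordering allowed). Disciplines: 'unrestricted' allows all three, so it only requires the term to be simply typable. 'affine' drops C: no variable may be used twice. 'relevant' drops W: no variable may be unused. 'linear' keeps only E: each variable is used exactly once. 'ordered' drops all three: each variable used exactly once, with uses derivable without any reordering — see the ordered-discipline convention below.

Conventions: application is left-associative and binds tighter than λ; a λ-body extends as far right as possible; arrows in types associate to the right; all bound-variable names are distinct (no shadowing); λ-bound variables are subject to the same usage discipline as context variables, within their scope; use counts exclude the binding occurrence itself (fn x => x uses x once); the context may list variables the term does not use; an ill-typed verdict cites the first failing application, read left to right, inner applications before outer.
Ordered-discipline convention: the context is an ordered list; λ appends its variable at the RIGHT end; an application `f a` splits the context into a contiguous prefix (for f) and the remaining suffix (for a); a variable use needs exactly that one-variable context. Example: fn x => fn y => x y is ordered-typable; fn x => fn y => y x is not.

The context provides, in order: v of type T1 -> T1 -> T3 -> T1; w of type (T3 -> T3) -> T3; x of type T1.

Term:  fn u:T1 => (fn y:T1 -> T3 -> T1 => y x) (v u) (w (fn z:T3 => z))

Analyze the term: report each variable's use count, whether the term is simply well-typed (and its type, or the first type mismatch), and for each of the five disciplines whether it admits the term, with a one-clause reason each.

use counts: v: 1×; w: 1×; x: 1×; u [bound]: 1×; y [bound]: 1×; z [bound]: 1×
left-to-right use order: y, x, v, u, w, z
typing: well-typed at T1 -> T1
ordered: ✗ — use order y, x, v, u, w, z needs exchange
linear: ✓ — v, w, x, u, y, z: one use apiece
affine: ✓ — no duplicate uses among v, w, x, u, y, z
relevant: ✓ — at least one use each (v, w, x, u, y, z)
unrestricted: ✓ — typability at T1 -> T1 is all that's needed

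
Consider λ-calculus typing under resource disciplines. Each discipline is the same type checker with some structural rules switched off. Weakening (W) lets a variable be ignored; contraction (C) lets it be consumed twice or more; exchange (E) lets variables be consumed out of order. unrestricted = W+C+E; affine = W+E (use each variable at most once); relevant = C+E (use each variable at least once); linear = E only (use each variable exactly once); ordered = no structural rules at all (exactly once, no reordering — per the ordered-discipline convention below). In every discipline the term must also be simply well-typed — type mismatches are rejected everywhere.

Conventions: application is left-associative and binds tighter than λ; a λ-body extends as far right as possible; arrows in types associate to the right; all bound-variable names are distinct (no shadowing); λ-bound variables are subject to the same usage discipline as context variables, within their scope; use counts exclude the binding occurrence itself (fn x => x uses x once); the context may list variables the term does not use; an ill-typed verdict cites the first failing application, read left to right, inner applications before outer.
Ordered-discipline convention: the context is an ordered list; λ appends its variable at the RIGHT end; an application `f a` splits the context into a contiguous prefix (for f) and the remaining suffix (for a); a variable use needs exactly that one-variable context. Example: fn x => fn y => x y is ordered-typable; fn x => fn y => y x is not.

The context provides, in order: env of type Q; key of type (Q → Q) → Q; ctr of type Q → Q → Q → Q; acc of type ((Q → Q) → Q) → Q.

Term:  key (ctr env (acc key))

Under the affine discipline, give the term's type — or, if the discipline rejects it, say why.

not well-typed under affine — uses contraction: key ×2
usage: env ×1, key ×2, ctr ×1, acc ×1
use order (left to right): key, ctr, env, acc, key
typing: well-typed at Q
all disciplines: ordered ✗ · linear ✗ · affine ✗ · relevant ✓ · unrestricted ✓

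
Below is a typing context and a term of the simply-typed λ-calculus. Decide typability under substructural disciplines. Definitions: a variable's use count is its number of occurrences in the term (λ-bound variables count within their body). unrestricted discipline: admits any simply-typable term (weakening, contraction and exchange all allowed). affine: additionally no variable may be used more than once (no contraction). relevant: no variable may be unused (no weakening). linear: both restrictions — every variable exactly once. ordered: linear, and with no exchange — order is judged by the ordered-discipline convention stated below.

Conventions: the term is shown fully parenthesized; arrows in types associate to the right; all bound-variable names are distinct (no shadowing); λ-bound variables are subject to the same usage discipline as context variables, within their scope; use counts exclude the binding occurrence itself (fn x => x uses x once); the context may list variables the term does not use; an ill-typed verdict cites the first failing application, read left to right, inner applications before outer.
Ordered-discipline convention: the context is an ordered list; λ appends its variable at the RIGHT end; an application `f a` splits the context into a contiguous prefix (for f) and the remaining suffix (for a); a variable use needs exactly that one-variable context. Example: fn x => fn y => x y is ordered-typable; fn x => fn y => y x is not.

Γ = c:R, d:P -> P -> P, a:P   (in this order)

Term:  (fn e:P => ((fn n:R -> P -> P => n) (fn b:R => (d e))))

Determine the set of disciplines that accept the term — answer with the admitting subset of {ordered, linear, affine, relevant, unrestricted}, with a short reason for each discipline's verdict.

admitted by: affine, unrestricted
variable uses: c: 0; d: 1; a: 0; e (bound): 1; n (bound): 1; b (bound): 0
left-to-right use order: n, d, e
typing: ✓ — P -> R -> P -> P
ordered ✗ (unused: c, a, b — weakening required)
linear ✗ (unused: c, a, b — weakening required)
affine ✓ (c, d, a, e, n, b: no repeats, contraction unneeded)
relevant ✗ (unused: c, a, b — weakening required)
unrestricted ✓ (well-typed at P -> R -> P -> P; no restrictions here)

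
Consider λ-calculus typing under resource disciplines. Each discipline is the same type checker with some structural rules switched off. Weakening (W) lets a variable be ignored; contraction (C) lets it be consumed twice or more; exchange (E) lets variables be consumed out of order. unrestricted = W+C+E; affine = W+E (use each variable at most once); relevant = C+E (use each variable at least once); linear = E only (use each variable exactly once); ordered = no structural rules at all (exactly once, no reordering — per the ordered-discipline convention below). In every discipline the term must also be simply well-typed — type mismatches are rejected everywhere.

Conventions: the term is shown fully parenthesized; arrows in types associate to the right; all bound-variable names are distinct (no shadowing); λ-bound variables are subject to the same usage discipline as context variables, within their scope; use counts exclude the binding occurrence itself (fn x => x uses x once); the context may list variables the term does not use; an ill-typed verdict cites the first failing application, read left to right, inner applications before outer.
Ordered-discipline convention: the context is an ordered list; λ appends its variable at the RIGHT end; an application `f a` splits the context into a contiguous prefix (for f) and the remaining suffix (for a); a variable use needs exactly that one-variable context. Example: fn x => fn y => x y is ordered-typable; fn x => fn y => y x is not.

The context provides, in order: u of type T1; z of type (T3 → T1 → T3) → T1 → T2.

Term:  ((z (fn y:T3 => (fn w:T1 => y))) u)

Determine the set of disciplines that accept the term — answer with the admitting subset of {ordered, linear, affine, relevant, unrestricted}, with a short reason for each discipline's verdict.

accepted by: affine, unrestricted
use counts: u ×1, z ×1, y (bound) ×1, w (bound) ×0
use order (left to right): z, y, u
typing: the term checks, with type T2
ordered ✗ (w never used (weakening))
linear ✗ (w never used (weakening))
affine ✓ (none of u, z, y, w used more than once)
relevant ✗ (w never used (weakening))
unrestricted ✓ (typability at T2 is all that's needed)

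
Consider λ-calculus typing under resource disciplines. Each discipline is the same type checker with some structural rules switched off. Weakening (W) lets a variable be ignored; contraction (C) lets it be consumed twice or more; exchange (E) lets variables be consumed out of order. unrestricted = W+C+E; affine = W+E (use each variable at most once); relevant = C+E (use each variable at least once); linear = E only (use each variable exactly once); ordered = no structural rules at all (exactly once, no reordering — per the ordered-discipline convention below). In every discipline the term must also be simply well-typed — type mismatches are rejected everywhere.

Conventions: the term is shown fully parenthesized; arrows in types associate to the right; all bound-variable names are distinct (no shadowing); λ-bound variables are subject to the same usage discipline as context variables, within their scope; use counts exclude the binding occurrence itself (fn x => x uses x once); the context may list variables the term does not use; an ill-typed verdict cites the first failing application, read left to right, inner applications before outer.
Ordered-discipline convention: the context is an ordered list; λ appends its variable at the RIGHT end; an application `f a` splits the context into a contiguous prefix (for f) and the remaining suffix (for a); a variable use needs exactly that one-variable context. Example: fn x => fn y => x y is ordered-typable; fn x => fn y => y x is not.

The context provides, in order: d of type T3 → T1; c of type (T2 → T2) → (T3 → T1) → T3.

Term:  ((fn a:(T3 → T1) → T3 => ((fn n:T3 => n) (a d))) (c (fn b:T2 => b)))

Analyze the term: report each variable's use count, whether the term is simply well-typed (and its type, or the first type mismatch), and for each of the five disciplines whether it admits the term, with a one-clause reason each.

variable uses: d: 1×, c: 1×, a (λ-bound): 1×, n (λ-bound): 1×, b (λ-bound): 1×
uses in reading order: n, a, d, c, b
typing: ✓ — T3
ordered: ✗ — use order n, a, d, c, b needs exchange
linear: ✓ — single use per variable (d, c, a, n, b)
affine: ✓ — at most one use each (d, c, a, n, b)
relevant: ✓ — every one of d, c, a, n, b appears
unrestricted: ✓ — typability at T3 is all that's needed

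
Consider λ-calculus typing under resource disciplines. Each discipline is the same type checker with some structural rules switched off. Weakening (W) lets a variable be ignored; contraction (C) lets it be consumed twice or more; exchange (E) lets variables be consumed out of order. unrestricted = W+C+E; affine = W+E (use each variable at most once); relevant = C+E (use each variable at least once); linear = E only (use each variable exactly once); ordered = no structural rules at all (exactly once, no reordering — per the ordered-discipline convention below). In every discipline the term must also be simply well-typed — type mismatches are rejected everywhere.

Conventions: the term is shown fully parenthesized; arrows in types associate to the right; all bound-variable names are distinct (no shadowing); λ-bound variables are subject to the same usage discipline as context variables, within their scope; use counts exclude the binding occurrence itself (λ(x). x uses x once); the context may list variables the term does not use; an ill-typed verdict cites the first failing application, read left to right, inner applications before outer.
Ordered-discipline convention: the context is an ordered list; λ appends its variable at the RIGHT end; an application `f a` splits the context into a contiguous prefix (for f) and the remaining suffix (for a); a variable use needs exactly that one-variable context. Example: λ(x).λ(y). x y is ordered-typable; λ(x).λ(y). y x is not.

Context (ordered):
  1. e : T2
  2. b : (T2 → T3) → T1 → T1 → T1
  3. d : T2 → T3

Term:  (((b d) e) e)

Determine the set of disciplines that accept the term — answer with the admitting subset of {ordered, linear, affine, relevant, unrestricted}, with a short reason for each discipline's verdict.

admitted by: none
use counts: e=2, b=1, d=1
left-to-right use order: b, d, e, e
typing: ill-typed: argument of type T2 where T1 is required
ordered ✗ (fails simple typing)
linear ✗ (a type mismatch blocks all five)
affine ✗ (the type mismatch rejects it)
relevant ✗ (not simply typable)
unrestricted ✗ (fails simple typing)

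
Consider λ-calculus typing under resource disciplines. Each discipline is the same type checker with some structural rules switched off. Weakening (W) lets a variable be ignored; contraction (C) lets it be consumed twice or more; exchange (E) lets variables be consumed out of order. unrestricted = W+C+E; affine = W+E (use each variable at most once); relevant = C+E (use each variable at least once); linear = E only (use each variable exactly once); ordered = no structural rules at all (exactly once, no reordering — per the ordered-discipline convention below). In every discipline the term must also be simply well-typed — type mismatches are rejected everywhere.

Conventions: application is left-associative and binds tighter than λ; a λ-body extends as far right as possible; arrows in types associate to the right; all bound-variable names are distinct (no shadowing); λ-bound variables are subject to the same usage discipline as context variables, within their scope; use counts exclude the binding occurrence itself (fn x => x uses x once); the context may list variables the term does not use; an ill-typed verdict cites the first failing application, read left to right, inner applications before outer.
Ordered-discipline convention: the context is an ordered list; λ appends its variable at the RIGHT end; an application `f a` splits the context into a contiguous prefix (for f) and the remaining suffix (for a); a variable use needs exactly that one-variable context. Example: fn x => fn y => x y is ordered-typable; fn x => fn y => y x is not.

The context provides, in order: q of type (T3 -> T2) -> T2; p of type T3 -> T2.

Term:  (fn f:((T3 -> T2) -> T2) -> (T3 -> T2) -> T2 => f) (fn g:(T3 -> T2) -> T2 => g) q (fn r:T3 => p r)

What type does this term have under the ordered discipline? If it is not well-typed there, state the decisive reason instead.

term : T2
variable uses: q: 1×, p: 1×, f (λ-bound): 1×, g (λ-bound): 1×, r (λ-bound): 1×
use order (left to right): f, g, q, p, r
typing: ✓ — T2
all disciplines: ordered ✓ | linear ✓ | affine ✓ | relevant ✓ | unrestricted ✓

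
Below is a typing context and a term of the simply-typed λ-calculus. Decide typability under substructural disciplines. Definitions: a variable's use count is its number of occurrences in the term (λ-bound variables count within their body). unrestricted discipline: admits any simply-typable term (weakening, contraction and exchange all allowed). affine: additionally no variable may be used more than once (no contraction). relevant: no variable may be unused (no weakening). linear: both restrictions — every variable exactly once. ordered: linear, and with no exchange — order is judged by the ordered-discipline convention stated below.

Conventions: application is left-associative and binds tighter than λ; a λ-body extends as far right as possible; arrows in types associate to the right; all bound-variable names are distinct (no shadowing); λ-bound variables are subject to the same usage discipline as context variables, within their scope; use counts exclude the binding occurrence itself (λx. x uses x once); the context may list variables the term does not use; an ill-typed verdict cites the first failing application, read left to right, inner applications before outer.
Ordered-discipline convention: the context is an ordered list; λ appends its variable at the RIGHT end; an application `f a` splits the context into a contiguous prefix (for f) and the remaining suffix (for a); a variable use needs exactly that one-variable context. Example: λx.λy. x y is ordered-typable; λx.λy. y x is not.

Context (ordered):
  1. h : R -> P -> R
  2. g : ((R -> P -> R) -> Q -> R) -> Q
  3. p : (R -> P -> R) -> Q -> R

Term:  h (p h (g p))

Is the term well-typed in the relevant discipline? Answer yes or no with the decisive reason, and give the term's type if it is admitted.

yes — every one of h, g, p appears; term : P -> R
variable uses: h=2, g=1, p=2
left-to-right use order: h, p, h, g, p
typing: ✓ — P -> R
summary: ordered ✗; linear ✗; affine ✗; relevant ✓; unrestricted ✓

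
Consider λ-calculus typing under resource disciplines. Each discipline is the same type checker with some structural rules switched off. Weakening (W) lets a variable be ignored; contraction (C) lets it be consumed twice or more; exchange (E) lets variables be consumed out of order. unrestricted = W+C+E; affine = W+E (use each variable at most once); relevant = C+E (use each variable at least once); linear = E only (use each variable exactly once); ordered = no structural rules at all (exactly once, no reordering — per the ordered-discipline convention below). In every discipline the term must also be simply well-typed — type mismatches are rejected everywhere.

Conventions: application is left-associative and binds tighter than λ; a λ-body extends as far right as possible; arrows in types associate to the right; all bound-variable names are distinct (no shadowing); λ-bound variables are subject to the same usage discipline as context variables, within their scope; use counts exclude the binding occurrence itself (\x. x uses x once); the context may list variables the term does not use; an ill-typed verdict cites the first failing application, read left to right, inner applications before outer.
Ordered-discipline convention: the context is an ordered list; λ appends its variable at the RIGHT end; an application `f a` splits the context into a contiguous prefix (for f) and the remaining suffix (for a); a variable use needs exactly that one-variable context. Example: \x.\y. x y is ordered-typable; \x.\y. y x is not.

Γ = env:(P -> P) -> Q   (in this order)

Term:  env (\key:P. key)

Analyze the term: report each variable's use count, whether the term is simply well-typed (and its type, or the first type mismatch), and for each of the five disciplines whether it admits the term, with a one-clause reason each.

counts: env ×1, key (λ-bound) ×1
uses in reading order: env, key
typing: ✓ — Q
ordered: ✓ — env, key: once each, no exchange needed
linear: ✓ — single use per variable (env, key)
affine: ✓ — env, key: no repeats, contraction unneeded
relevant: ✓ — none of env, key goes unused
unrestricted: ✓ — simply typable at Q; W, C, E all held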